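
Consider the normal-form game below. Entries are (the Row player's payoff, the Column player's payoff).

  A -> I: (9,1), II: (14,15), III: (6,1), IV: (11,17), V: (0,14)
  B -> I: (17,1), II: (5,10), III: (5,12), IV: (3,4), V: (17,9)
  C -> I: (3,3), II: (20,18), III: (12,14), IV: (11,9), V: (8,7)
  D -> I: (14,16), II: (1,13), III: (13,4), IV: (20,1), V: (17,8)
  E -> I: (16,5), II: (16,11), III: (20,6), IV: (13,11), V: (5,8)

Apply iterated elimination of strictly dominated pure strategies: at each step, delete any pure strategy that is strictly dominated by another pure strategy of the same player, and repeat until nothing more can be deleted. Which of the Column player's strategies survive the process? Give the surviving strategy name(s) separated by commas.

The Row player's strategy A is strictly dominated by E (I: 16>9, II: 16>14, III: 20>6, IV: 13>11, V: 5>0) and is removed.
Column V is eliminated: II beats it against every remaining row (B: 10>9, C: 18>7, D: 13>8, E: 11>8).
Among the remaining strategies, none is strictly dominated by another pure strategy of the same player, so the elimination stops.
Surviving strategies — the Row player: {B, C, D, E}; the Column player: {I, II, III, IV}.

I, II, III, IV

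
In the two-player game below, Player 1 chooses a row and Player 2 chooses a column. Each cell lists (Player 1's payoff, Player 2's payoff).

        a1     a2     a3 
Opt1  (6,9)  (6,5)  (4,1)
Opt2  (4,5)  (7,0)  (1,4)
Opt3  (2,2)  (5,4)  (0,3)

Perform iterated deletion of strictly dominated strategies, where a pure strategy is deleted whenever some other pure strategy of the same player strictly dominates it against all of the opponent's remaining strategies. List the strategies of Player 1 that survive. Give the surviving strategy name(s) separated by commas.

Row Opt3 is eliminated: Opt1 beats it against every remaining column (a1: 6>2, a2: 6>5, a3: 4>0).
Player 2's strategy a2 is strictly dominated by a1 (Opt1: 9>5, Opt2: 5>0) and is removed.
Player 1's strategy Opt2 is strictly dominated by Opt1 (a1: 6>4, a3: 4>1) and is removed.
Player 2's strategy a3 is strictly dominated by a1 (Opt1: 9>1) and is removed.
Among the remaining strategies, none is strictly dominated by another pure strategy of the same player, so the elimination stops.
Surviving strategies — Player 1: {Opt1}; Player 2: {a1}.

Opt1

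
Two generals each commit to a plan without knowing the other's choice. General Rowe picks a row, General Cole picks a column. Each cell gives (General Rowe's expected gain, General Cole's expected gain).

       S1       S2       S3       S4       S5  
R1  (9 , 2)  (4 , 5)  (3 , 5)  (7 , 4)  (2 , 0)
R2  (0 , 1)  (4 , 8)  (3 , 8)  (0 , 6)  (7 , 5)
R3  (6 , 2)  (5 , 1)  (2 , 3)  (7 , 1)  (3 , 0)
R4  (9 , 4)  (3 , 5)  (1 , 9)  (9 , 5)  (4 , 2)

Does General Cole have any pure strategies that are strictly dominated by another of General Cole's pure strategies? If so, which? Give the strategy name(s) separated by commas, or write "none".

S1 is strictly dominated by S3 (R1: 5>2, R2: 8>1, R3: 3>2, R4: 9>4).
S2: no other strategy beats it everywhere (S1 at R1 (5>2); S3 at R1 (5=5); S4 at R1 (5>4); S5 at R1 (5>0)).
S3 is not dominated — it holds its own against S1 at R1 (5>2); S2 at R1 (5=5); S4 at R1 (5>4); S5 at R1 (5>0).
S4 is strictly dominated by S3 (R1: 5>4, R2: 8>6, R3: 3>1, R4: 9>5).
S5 is strictly dominated by S2 (R1: 5>0, R2: 8>5, R3: 1>0, R4: 5>2).

S1, S4, S5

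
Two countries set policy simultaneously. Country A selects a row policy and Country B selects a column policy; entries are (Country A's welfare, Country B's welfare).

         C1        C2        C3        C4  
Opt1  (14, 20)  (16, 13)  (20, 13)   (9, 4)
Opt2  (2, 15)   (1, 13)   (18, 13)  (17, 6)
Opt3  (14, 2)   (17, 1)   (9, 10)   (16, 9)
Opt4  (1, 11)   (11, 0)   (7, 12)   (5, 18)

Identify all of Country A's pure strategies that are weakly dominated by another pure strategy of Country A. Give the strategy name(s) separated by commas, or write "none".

Opt1: no other strategy beats it everywhere (Opt2 at C1 (14>2); Opt3 at C3 (20>9); Opt4 at C1 (14>1)).
Nothing dominates Opt2: Opt1 at C4 (17>9); Opt3 at C3 (18>9); Opt4 at C1 (2>1).
Opt3: no other strategy beats it everywhere (Opt1 at C2 (17>16); Opt2 at C1 (14>2); Opt4 at C1 (14>1)).
Opt4 is weakly dominated by Opt1 (C1: 14>1, C2: 16>11, C3: 20>7, C4: 9>5).

Opt4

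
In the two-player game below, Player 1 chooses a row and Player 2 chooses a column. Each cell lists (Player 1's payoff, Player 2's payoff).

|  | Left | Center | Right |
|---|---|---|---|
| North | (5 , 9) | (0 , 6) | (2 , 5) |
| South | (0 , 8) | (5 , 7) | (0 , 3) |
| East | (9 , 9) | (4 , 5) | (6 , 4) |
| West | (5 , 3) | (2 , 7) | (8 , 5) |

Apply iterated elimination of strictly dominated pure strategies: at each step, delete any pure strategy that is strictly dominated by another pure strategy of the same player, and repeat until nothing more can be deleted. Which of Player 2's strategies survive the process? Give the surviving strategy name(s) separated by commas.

Left

Player 1's strategy North is strictly dominated by East (Left: 9>5, Center: 4>0, Right: 6>2) and is removed.
Player 2's strategy Right is strictly dominated by Center (South: 7>3, East: 5>4, West: 7>5) and is removed.
Player 1's strategy West is strictly dominated by East (Left: 9>5, Center: 4>2) and is removed.
Column Center is eliminated: Left beats it against every remaining row (South: 8>7, East: 9>5).
Player 1's strategy South is strictly dominated by East (Left: 9>0) and is removed.
Among the remaining strategies, none is strictly dominated by another pure strategy of the same player, so the elimination stops.
Surviving strategies — Player 1: {East}; Player 2: {Left}.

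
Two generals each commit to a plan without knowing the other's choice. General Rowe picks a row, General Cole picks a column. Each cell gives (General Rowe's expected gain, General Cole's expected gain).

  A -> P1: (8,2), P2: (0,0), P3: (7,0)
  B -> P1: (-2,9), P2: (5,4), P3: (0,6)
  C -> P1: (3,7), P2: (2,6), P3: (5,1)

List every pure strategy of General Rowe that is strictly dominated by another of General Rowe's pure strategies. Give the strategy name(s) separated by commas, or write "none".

none

Nothing dominates A: B at P1 (8>-2); C at P1 (8>3).
Nothing dominates B: A at P2 (5>0); C at P2 (5>2).
C is not dominated — it holds its own against A at P2 (2>0); B at P1 (3>-2).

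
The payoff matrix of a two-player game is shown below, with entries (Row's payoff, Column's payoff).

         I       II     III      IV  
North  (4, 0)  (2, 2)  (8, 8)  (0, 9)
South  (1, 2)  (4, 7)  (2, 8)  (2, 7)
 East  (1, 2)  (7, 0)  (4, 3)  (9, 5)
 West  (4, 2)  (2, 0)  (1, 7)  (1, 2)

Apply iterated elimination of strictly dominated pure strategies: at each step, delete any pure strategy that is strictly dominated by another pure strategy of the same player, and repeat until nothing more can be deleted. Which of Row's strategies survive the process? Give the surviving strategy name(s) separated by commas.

East

For Column, III strictly dominates I on the remaining rows (North: 8>0, South: 8>2, East: 3>2, West: 7>2); eliminate I.
Row's strategy South is strictly dominated by East (II: 7>4, III: 4>2, IV: 9>2) and is removed.
Row West is eliminated: East beats it against every remaining column (II: 7>2, III: 4>1, IV: 9>1).
Column's strategy II is strictly dominated by III (North: 8>2, East: 3>0) and is removed.
Column III is eliminated: IV beats it against every remaining row (North: 9>8, East: 5>3).
Row's strategy North is strictly dominated by East (IV: 9>0) and is removed.
Among the remaining strategies, none is strictly dominated by another pure strategy of the same player, so the elimination stops.
Surviving strategies — Row: {East}; Column: {IV}.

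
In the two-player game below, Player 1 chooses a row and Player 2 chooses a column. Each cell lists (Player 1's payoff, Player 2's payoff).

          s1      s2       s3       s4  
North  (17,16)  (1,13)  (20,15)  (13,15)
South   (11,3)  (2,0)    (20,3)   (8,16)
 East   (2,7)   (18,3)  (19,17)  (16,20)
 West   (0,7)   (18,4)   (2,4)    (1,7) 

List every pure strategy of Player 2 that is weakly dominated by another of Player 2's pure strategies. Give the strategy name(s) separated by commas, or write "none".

s1 is not dominated — it holds its own against s2 at North (16>13); s3 at North (16>15); s4 at North (16>15).
s2: dominated, since s1 does at least as well everywhere (North: 16>13, South: 3>0, East: 7>3, West: 7>4).
s3 is weakly dominated by s4 (North: 15=15, South: 16>3, East: 20>17, West: 7>4).
s4 is not dominated — it holds its own against s1 at South (16>3); s2 at North (15>13); s3 at South (16>3).

s2, s3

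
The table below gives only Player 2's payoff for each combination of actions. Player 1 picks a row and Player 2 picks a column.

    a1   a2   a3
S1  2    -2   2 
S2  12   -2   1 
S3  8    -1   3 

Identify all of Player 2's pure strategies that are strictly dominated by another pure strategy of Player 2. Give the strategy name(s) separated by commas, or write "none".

a2

Nothing dominates a1: a2 at S1 (2>-2); a3 at S1 (2=2).
a1 strictly dominates a2 — S1: 2>-2, S2: 12>-2, S3: 8>-1.
a3 is not dominated — it holds its own against a1 at S1 (2=2); a2 at S1 (2>-2).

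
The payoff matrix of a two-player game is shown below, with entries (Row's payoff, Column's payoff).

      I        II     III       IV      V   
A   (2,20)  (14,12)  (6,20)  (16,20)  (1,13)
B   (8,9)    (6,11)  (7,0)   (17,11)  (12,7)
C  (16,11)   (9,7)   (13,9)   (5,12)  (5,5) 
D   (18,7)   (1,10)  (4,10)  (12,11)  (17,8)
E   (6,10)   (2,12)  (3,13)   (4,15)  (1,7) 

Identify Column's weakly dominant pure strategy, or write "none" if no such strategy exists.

IV

IV vs I: A: 20=20, B: 11>9, C: 12>11, D: 11>7, E: 15>10.
IV vs II: A: 20>12, B: 11=11, C: 12>7, D: 11>10, E: 15>12.
IV vs III: A: 20=20, B: 11>0, C: 12>9, D: 11>10, E: 15>13.
IV vs V: A: 20>13, B: 11>7, C: 12>5, D: 11>8, E: 15>7.
IV is at least as good as every other strategy against every opponent action, so it is weakly dominant.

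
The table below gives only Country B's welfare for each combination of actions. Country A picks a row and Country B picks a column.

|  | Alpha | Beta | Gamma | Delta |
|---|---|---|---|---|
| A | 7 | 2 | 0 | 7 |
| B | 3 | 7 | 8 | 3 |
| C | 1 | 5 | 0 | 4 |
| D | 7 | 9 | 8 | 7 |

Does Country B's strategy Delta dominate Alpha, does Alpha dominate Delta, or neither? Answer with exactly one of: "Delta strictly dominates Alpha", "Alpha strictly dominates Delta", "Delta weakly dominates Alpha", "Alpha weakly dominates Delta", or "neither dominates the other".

Delta weakly dominates Alpha

Compare Delta to Alpha across every action of Country A: A: 7=7, B: 3=3, C: 4>1, D: 7=7.
Delta is at least as good everywhere and strictly better somewhere (tied only at A, B, D), so Delta weakly but not strictly dominates Alpha.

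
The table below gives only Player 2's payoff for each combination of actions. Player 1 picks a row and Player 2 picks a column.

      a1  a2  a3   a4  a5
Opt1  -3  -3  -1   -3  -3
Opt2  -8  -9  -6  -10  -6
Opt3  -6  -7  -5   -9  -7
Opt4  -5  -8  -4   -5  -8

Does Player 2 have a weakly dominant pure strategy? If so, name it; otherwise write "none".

a3

a3 vs a1: Opt1: -1>-3, Opt2: -6>-8, Opt3: -5>-6, Opt4: -4>-5.
a3 vs a2: Opt1: -1>-3, Opt2: -6>-9, Opt3: -5>-7, Opt4: -4>-8.
a3 vs a4: Opt1: -1>-3, Opt2: -6>-10, Opt3: -5>-9, Opt4: -4>-5.
a3 vs a5: Opt1: -1>-3, Opt2: -6=-6, Opt3: -5>-7, Opt4: -4>-8.
a3 is at least as good as every other strategy against every opponent action, so it is weakly dominant.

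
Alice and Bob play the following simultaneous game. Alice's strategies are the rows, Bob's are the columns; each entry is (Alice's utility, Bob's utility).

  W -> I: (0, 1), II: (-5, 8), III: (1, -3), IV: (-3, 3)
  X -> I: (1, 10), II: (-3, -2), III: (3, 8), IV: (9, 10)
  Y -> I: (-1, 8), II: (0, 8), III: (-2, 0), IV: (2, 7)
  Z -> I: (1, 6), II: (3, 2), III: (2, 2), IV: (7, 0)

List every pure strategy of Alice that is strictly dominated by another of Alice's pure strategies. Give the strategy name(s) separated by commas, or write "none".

W is strictly dominated by X (I: 1>0, II: -3>-5, III: 3>1, IV: 9>-3).
Nothing dominates X: W at I (1>0); Y at I (1>-1); Z at I (1=1).
Z strictly dominates Y — I: 1>-1, II: 3>0, III: 2>-2, IV: 7>2.
Nothing dominates Z: W at I (1>0); X at I (1=1); Y at I (1>-1).

W, Y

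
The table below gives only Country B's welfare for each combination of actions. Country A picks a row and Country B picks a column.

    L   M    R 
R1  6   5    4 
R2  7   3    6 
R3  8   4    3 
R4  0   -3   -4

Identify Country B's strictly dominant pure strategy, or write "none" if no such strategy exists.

L

L vs M: R1: 6>5, R2: 7>3, R3: 8>4, R4: 0>-3.
L vs R: R1: 6>4, R2: 7>6, R3: 8>3, R4: 0>-4.
L strictly beats every other strategy against every opponent action, so it is strictly dominant.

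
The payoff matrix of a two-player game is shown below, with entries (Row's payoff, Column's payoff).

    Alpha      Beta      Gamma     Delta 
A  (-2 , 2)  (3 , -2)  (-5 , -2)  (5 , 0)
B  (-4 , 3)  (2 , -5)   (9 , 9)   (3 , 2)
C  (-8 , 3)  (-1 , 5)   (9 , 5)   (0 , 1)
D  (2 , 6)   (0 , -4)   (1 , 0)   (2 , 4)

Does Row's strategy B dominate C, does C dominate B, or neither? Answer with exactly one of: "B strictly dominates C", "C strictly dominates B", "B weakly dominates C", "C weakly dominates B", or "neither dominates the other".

Compare B to C across each choice by Column: Alpha: -4>-8, Beta: 2>-1, Gamma: 9=9, Delta: 3>0.
B is at least as good everywhere and strictly better somewhere (tied only at Gamma), so B weakly but not strictly dominates C.

B weakly dominates C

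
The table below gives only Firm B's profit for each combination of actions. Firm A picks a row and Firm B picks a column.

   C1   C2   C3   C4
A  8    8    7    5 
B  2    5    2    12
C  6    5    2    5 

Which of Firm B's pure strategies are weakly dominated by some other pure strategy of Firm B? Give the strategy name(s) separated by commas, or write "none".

C1 is not dominated — it holds its own against C2 at C (6>5); C3 at A (8>7); C4 at A (8>5).
C2: no other strategy beats it everywhere (C1 at B (5>2); C3 at A (8>7); C4 at A (8>5)).
C1 weakly dominates C3 — A: 8>7, B: 2=2, C: 6>2.
C4 is not dominated — it holds its own against C1 at B (12>2); C2 at B (12>5); C3 at B (12>2).

C3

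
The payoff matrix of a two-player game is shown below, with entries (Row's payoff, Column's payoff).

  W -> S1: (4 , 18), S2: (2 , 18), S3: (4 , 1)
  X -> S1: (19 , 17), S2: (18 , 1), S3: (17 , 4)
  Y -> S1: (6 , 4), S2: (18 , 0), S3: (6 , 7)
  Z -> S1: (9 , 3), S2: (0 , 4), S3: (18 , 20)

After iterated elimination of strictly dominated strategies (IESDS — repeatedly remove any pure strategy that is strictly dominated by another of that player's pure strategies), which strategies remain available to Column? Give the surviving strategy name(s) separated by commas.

S1, S3

For Row, X strictly dominates W on the remaining columns (S1: 19>4, S2: 18>2, S3: 17>4); eliminate W.
For Column, S3 strictly dominates S2 on the remaining rows (X: 4>1, Y: 7>0, Z: 20>4); eliminate S2.
Row Y is eliminated: X beats it against every remaining column (S1: 19>6, S3: 17>6).
Among the remaining strategies, none is strictly dominated by another pure strategy of the same player, so the elimination stops.
Surviving strategies — Row: {X, Z}; Column: {S1, S3}.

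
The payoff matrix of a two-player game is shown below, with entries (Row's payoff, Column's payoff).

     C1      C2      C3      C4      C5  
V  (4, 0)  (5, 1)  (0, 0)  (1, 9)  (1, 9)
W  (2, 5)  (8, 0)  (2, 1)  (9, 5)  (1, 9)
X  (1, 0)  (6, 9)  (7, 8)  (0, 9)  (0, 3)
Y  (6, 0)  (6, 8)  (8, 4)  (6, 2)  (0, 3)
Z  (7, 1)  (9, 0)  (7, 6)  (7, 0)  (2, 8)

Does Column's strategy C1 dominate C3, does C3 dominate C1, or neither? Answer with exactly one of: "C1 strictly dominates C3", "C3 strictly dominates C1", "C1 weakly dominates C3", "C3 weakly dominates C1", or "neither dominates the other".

neither dominates the other

C1's payoffs vs C3's, by Row's action — V: 0=0, W: 5>1, X: 0<8, Y: 0<4, Z: 1<6.
C1 does better at W but worse at X, Y, Z; neither strategy dominates the other.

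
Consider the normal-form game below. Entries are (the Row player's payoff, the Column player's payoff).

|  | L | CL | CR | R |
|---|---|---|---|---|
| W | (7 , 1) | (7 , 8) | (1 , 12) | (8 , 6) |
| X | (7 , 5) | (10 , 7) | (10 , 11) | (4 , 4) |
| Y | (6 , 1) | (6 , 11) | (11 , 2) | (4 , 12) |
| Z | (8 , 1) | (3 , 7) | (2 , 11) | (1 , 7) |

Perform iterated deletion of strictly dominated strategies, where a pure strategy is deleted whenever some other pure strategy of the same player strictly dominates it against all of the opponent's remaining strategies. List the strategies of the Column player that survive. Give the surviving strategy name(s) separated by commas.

Column L is eliminated: CL beats it against every remaining row (W: 8>1, X: 7>5, Y: 11>1, Z: 7>1).
For the Row player, X strictly dominates Z on the remaining columns (CL: 10>3, CR: 10>2, R: 4>1); eliminate Z.
Among the remaining strategies, none is strictly dominated by another pure strategy of the same player, so the elimination stops.
Surviving strategies — the Row player: {W, X, Y}; the Column player: {CL, CR, R}.

CL, CR, R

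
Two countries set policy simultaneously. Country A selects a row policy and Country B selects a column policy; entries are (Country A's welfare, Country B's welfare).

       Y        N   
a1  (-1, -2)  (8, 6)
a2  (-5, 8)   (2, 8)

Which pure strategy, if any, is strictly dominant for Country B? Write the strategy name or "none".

none

Y fails to dominate N at a1 (-2<6).
N fails to dominate Y at a2 (8=8).
No single strategy dominates all the others.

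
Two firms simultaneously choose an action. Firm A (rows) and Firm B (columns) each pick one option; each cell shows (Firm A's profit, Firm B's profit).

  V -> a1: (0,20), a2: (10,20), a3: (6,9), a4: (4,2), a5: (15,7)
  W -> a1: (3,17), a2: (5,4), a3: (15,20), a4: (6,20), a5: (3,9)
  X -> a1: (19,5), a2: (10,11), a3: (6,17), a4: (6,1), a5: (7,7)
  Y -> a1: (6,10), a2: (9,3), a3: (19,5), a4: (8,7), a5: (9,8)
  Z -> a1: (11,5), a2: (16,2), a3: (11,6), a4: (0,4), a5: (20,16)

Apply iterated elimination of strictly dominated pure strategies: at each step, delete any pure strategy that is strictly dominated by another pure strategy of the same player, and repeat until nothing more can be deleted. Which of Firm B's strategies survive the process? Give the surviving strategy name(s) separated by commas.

a1, a3, a5

Firm A's strategy W is strictly dominated by Y (a1: 6>3, a2: 9>5, a3: 19>15, a4: 8>6, a5: 9>3) and is removed.
For Firm B, a1 strictly dominates a4 on the remaining rows (V: 20>2, X: 5>1, Y: 10>7, Z: 5>4); eliminate a4.
For Firm A, Z strictly dominates V on the remaining columns (a1: 11>0, a2: 16>10, a3: 11>6, a5: 20>15); eliminate V.
Firm B's strategy a2 is strictly dominated by a3 (X: 17>11, Y: 5>3, Z: 6>2) and is removed.
Among the remaining strategies, none is strictly dominated by another pure strategy of the same player, so the elimination stops.
Surviving strategies — Firm A: {X, Y, Z}; Firm B: {a1, a3, a5}.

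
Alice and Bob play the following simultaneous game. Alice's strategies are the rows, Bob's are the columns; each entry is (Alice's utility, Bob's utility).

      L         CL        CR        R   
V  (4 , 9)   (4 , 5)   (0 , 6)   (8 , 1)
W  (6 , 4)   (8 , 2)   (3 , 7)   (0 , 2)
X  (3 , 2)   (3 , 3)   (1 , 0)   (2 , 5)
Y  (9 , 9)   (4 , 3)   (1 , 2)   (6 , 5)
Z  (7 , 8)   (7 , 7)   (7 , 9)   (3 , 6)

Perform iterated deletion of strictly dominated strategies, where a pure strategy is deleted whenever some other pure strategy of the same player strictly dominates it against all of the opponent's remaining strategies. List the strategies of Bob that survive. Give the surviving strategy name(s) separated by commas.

L, CR

For Alice, Z strictly dominates X on the remaining columns (L: 7>3, CL: 7>3, CR: 7>1, R: 3>2); eliminate X.
Column CL is eliminated: L beats it against every remaining row (V: 9>5, W: 4>2, Y: 9>3, Z: 8>7).
Alice's strategy W is strictly dominated by Z (L: 7>6, CR: 7>3, R: 3>0) and is removed.
For Bob, L strictly dominates R on the remaining rows (V: 9>1, Y: 9>5, Z: 8>6); eliminate R.
For Alice, Y strictly dominates V on the remaining columns (L: 9>4, CR: 1>0); eliminate V.
Among the remaining strategies, none is strictly dominated by another pure strategy of the same player, so the elimination stops.
Surviving strategies — Alice: {Y, Z}; Bob: {L, CR}.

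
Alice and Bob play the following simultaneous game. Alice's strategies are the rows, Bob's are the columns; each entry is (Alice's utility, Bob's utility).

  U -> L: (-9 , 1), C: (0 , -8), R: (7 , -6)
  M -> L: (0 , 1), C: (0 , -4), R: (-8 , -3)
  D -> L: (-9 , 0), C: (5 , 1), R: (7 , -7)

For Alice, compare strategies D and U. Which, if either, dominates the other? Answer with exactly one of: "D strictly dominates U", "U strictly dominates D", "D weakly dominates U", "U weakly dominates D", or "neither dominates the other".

D weakly dominates U

Compare D to U across each choice by Bob: L: -9=-9, C: 5>0, R: 7=7.
D is at least as good everywhere and strictly better somewhere (tied only at L, R), so D weakly but not strictly dominates U.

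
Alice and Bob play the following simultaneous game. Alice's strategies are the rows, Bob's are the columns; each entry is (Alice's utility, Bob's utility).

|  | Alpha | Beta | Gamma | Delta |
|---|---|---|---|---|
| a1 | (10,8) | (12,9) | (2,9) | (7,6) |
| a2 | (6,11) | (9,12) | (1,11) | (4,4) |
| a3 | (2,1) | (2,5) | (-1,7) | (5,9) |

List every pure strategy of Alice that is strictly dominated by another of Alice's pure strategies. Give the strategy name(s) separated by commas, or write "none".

a1: no other strategy beats it everywhere (a2 at Alpha (10>6); a3 at Alpha (10>2)).
a2 is strictly dominated by a1 (Alpha: 10>6, Beta: 12>9, Gamma: 2>1, Delta: 7>4).
a3 is strictly dominated by a1 (Alpha: 10>2, Beta: 12>2, Gamma: 2>-1, Delta: 7>5).

a2, a3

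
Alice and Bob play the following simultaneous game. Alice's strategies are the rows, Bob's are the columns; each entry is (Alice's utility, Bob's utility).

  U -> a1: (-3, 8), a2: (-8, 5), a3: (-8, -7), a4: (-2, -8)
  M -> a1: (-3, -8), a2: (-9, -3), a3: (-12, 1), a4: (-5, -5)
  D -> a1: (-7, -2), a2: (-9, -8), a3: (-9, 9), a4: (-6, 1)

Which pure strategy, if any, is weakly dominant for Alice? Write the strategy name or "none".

U

U vs M: a1: -3=-3, a2: -8>-9, a3: -8>-12, a4: -2>-5.
U vs D: a1: -3>-7, a2: -8>-9, a3: -8>-9, a4: -2>-6.
U is at least as good as every other strategy against every opponent action, so it is weakly dominant.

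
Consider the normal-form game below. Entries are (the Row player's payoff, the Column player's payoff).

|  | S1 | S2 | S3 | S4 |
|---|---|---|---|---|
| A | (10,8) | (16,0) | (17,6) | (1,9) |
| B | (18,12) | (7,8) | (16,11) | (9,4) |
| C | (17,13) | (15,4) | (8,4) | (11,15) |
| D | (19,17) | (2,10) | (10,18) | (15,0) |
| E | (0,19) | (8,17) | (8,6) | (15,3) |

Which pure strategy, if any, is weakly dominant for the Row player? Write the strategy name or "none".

A fails to dominate B at S1 (10<18).
B fails to dominate A at S2 (7<16).
C fails to dominate A at S2 (15<16).
D fails to dominate A at S2 (2<16).
E fails to dominate A at S1 (0<10).
No single strategy dominates all the others.

none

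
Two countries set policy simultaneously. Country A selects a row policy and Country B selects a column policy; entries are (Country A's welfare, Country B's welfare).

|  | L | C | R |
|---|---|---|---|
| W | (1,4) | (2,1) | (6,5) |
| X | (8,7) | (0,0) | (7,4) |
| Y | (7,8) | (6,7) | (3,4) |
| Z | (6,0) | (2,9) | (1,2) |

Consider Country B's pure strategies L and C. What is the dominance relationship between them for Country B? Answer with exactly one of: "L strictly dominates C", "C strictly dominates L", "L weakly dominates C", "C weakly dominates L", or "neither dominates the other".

L's payoffs vs C's, by Country A's action — W: 4>1, X: 7>0, Y: 8>7, Z: 0<9.
L does better at W, X, Y but worse at Z; neither strategy dominates the other.

neither dominates the other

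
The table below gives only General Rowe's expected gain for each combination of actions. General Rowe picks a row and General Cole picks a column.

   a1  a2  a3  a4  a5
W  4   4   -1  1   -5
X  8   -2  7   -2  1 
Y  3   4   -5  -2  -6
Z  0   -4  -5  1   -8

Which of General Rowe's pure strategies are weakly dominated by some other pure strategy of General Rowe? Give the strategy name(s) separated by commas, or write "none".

Y, Z

Nothing dominates W: X at a2 (4>-2); Y at a1 (4>3); Z at a1 (4>0).
Nothing dominates X: W at a1 (8>4); Y at a1 (8>3); Z at a1 (8>0).
Y is weakly dominated by W (a1: 4>3, a2: 4=4, a3: -1>-5, a4: 1>-2, a5: -5>-6).
Z: dominated, since W does at least as well everywhere (a1: 4>0, a2: 4>-4, a3: -1>-5, a4: 1=1, a5: -5>-8).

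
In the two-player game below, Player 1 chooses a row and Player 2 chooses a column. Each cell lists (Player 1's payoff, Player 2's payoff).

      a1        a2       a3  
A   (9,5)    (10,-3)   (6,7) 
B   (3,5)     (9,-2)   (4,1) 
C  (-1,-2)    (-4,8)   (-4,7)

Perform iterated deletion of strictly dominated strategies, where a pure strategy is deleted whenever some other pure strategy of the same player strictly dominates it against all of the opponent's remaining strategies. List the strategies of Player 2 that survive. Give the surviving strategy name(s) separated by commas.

Row B is eliminated: A beats it against every remaining column (a1: 9>3, a2: 10>9, a3: 6>4).
Row C is eliminated: A beats it against every remaining column (a1: 9>-1, a2: 10>-4, a3: 6>-4).
Player 2's strategy a1 is strictly dominated by a3 (A: 7>5) and is removed.
For Player 2, a3 strictly dominates a2 on the remaining rows (A: 7>-3); eliminate a2.
Among the remaining strategies, none is strictly dominated by another pure strategy of the same player, so the elimination stops.
Surviving strategies — Player 1: {A}; Player 2: {a3}.

a3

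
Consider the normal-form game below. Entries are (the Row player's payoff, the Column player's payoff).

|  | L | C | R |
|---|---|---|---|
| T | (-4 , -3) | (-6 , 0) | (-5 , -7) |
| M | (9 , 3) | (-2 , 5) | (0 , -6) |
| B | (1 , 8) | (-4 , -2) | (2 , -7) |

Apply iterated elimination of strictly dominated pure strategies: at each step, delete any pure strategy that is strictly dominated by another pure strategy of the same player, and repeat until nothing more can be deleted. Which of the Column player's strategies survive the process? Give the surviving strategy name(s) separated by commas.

For the Row player, M strictly dominates T on the remaining columns (L: 9>-4, C: -2>-6, R: 0>-5); eliminate T.
The Column player's strategy R is strictly dominated by L (M: 3>-6, B: 8>-7) and is removed.
The Row player's strategy B is strictly dominated by M (L: 9>1, C: -2>-4) and is removed.
For the Column player, C strictly dominates L on the remaining rows (M: 5>3); eliminate L.
Among the remaining strategies, none is strictly dominated by another pure strategy of the same player, so the elimination stops.
Surviving strategies — the Row player: {M}; the Column player: {C}.

C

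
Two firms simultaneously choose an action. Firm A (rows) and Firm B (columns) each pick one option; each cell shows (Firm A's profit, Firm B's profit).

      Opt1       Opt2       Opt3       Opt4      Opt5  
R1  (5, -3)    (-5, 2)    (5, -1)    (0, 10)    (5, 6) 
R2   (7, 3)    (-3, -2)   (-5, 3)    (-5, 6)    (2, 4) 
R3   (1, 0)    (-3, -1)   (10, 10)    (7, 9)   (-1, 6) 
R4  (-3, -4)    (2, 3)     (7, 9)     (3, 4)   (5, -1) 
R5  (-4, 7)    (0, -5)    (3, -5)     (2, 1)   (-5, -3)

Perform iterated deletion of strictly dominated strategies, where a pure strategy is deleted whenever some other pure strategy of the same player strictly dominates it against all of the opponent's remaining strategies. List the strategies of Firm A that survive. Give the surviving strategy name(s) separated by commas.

Firm A's strategy R5 is strictly dominated by R4 (Opt1: -3>-4, Opt2: 2>0, Opt3: 7>3, Opt4: 3>2, Opt5: 5>-5) and is removed.
Column Opt1 is eliminated: Opt4 beats it against every remaining row (R1: 10>-3, R2: 6>3, R3: 9>0, R4: 4>-4).
Row R2 is eliminated: R4 beats it against every remaining column (Opt2: 2>-3, Opt3: 7>-5, Opt4: 3>-5, Opt5: 5>2).
For Firm B, Opt4 strictly dominates Opt2 on the remaining rows (R1: 10>2, R3: 9>-1, R4: 4>3); eliminate Opt2.
Column Opt5 is eliminated: Opt4 beats it against every remaining row (R1: 10>6, R3: 9>6, R4: 4>-1).
For Firm A, R3 strictly dominates R1 on the remaining columns (Opt3: 10>5, Opt4: 7>0); eliminate R1.
Row R4 is eliminated: R3 beats it against every remaining column (Opt3: 10>7, Opt4: 7>3).
Column Opt4 is eliminated: Opt3 beats it against every remaining row (R3: 10>9).
Among the remaining strategies, none is strictly dominated by another pure strategy of the same player, so the elimination stops.
Surviving strategies — Firm A: {R3}; Firm B: {Opt3}.

R3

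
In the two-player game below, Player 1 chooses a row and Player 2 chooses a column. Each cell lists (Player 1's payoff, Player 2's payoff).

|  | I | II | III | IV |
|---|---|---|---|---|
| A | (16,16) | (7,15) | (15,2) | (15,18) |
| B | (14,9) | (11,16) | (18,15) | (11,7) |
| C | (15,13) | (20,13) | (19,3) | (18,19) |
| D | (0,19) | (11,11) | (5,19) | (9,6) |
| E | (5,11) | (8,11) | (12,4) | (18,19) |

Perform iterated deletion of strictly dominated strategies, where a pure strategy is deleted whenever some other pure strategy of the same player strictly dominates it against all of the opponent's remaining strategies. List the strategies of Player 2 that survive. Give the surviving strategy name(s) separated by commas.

Row B is eliminated: C beats it against every remaining column (I: 15>14, II: 20>11, III: 19>18, IV: 18>11).
Player 1's strategy D is strictly dominated by C (I: 15>0, II: 20>11, III: 19>5, IV: 18>9) and is removed.
Column I is eliminated: IV beats it against every remaining row (A: 18>16, C: 19>13, E: 19>11).
Player 1's strategy A is strictly dominated by C (II: 20>7, III: 19>15, IV: 18>15) and is removed.
For Player 2, IV strictly dominates II on the remaining rows (C: 19>13, E: 19>11); eliminate II.
Player 2's strategy III is strictly dominated by IV (C: 19>3, E: 19>4) and is removed.
Among the remaining strategies, none is strictly dominated by another pure strategy of the same player, so the elimination stops.
Surviving strategies — Player 1: {C, E}; Player 2: {IV}.

IV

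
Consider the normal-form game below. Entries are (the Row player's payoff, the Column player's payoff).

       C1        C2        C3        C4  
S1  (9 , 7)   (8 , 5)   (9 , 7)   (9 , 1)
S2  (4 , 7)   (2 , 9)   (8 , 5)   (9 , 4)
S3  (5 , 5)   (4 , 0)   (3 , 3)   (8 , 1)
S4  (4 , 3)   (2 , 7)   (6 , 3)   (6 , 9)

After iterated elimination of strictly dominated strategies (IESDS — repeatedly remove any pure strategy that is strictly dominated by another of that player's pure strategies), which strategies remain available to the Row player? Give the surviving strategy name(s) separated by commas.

S1

Row S3 is eliminated: S1 beats it against every remaining column (C1: 9>5, C2: 8>4, C3: 9>3, C4: 9>8).
The Row player's strategy S4 is strictly dominated by S1 (C1: 9>4, C2: 8>2, C3: 9>6, C4: 9>6) and is removed.
The Column player's strategy C4 is strictly dominated by C1 (S1: 7>1, S2: 7>4) and is removed.
For the Row player, S1 strictly dominates S2 on the remaining columns (C1: 9>4, C2: 8>2, C3: 9>8); eliminate S2.
Column C2 is eliminated: C1 beats it against every remaining row (S1: 7>5).
Among the remaining strategies, none is strictly dominated by another pure strategy of the same player, so the elimination stops.
Surviving strategies — the Row player: {S1}; the Column player: {C1, C3}.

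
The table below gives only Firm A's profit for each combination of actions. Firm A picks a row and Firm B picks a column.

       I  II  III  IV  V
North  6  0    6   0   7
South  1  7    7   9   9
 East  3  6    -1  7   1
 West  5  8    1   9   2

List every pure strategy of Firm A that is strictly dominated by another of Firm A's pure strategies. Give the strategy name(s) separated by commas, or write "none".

North is not dominated — it holds its own against South at I (6>1); East at I (6>3); West at I (6>5).
Nothing dominates South: North at II (7>0); East at II (7>6); West at III (7>1).
East: dominated, since West does at least as well everywhere (I: 5>3, II: 8>6, III: 1>-1, IV: 9>7, V: 2>1).
Nothing dominates West: North at II (8>0); South at I (5>1); East at I (5>3).

East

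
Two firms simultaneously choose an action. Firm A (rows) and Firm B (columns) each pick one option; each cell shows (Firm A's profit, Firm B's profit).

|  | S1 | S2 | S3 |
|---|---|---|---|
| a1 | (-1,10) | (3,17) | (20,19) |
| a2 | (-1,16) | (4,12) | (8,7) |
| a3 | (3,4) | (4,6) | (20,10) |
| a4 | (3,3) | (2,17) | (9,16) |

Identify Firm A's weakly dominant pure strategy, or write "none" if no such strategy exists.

a3 vs a1: S1: 3>-1, S2: 4>3, S3: 20=20.
a3 vs a2: S1: 3>-1, S2: 4=4, S3: 20>8.
a3 vs a4: S1: 3=3, S2: 4>2, S3: 20>9.
a3 is at least as good as every other strategy against every opponent action, so it is weakly dominant.

a3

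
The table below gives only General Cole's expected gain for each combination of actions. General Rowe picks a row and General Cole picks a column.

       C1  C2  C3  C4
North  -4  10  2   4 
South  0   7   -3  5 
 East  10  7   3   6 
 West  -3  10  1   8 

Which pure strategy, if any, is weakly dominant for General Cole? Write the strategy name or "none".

C1 fails to dominate C2 at North (-4<10).
C2 fails to dominate C1 at East (7<10).
C3 fails to dominate C1 at South (-3<0).
C4 fails to dominate C1 at East (6<10).
No single strategy dominates all the others.

none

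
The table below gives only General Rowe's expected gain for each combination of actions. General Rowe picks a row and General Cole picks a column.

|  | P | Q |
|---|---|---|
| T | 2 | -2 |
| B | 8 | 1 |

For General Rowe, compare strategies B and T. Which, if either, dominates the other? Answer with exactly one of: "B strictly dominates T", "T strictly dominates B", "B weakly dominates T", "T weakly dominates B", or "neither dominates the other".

B's payoffs vs T's, by General Cole's action — P: 8>2, Q: 1>-2.
Every comparison favours B, so B strictly dominates T.

B strictly dominates T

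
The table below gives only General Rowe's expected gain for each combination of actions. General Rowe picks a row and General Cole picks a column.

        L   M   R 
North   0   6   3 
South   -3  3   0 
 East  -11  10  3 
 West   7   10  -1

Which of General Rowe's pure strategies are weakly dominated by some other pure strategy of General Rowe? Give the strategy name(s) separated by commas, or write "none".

North: no other strategy beats it everywhere (South at L (0>-3); East at L (0>-11); West at R (3>-1)).
South is weakly dominated by North (L: 0>-3, M: 6>3, R: 3>0).
Nothing dominates East: North at M (10>6); South at M (10>3); West at R (3>-1).
Nothing dominates West: North at L (7>0); South at L (7>-3); East at L (7>-11).

South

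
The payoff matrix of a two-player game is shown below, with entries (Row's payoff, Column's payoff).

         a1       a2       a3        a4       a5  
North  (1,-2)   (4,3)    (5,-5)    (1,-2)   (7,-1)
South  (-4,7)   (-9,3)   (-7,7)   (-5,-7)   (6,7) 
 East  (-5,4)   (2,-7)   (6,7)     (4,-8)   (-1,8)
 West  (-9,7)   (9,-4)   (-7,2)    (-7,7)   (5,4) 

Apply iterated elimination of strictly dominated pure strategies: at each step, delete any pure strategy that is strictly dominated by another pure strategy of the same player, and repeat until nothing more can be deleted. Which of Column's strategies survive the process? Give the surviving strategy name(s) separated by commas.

For Row, North strictly dominates South on the remaining columns (a1: 1>-4, a2: 4>-9, a3: 5>-7, a4: 1>-5, a5: 7>6); eliminate South.
Column's strategy a3 is strictly dominated by a5 (North: -1>-5, East: 8>7, West: 4>2) and is removed.
Among the remaining strategies, none is strictly dominated by another pure strategy of the same player, so the elimination stops.
Surviving strategies — Row: {North, East, West}; Column: {a1, a2, a4, a5}.

a1, a2, a4, a5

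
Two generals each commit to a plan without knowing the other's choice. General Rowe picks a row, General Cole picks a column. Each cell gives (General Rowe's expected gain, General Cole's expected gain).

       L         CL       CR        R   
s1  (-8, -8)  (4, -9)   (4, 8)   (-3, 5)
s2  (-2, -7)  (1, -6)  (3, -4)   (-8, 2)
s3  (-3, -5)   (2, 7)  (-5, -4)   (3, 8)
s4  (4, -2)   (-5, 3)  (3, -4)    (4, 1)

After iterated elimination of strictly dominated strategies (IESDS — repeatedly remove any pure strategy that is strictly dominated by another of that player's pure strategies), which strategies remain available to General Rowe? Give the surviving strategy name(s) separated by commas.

Column L is eliminated: R beats it against every remaining row (s1: 5>-8, s2: 2>-7, s3: 8>-5, s4: 1>-2).
For General Rowe, s1 strictly dominates s2 on the remaining columns (CL: 4>1, CR: 4>3, R: -3>-8); eliminate s2.
Among the remaining strategies, none is strictly dominated by another pure strategy of the same player, so the elimination stops.
Surviving strategies — General Rowe: {s1, s3, s4}; General Cole: {CL, CR, R}.

s1, s3, s4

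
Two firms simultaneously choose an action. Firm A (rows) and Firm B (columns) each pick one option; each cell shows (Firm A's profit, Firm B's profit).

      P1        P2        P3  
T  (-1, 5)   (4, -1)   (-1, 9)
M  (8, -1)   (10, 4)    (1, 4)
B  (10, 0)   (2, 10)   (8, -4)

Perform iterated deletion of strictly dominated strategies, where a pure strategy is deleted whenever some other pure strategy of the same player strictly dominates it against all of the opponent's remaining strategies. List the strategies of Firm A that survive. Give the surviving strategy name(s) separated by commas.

M, B

For Firm A, M strictly dominates T on the remaining columns (P1: 8>-1, P2: 10>4, P3: 1>-1); eliminate T.
For Firm B, P2 strictly dominates P1 on the remaining rows (M: 4>-1, B: 10>0); eliminate P1.
Among the remaining strategies, none is strictly dominated by another pure strategy of the same player, so the elimination stops.
Surviving strategies — Firm A: {M, B}; Firm B: {P2, P3}.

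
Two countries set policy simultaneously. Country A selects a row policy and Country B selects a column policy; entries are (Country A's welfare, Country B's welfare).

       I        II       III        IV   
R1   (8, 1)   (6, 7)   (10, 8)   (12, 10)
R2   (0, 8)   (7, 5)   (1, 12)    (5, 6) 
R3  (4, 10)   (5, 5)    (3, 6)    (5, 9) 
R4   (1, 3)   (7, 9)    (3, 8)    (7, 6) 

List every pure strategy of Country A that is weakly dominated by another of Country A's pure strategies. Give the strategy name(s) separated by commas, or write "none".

R2, R3

Nothing dominates R1: R2 at I (8>0); R3 at I (8>4); R4 at I (8>1).
R2 is weakly dominated by R4 (I: 1>0, II: 7=7, III: 3>1, IV: 7>5).
R3: dominated, since R1 does at least as well everywhere (I: 8>4, II: 6>5, III: 10>3, IV: 12>5).
R4: no other strategy beats it everywhere (R1 at II (7>6); R2 at I (1>0); R3 at II (7>5)).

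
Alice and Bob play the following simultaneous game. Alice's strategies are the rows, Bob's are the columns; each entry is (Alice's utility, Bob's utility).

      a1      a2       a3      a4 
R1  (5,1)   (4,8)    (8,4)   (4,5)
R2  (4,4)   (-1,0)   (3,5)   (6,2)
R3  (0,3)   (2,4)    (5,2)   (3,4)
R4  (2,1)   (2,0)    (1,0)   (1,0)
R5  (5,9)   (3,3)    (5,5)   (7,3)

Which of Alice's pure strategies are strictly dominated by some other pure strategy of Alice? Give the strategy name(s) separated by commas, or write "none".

R2, R3, R4

R1: no other strategy beats it everywhere (R2 at a1 (5>4); R3 at a1 (5>0); R4 at a1 (5>2); R5 at a1 (5=5)).
R2 is strictly dominated by R5 (a1: 5>4, a2: 3>-1, a3: 5>3, a4: 7>6).
R1 strictly dominates R3 — a1: 5>0, a2: 4>2, a3: 8>5, a4: 4>3.
R4 is strictly dominated by R1 (a1: 5>2, a2: 4>2, a3: 8>1, a4: 4>1).
R5 is not dominated — it holds its own against R1 at a1 (5=5); R2 at a1 (5>4); R3 at a1 (5>0); R4 at a1 (5>2).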